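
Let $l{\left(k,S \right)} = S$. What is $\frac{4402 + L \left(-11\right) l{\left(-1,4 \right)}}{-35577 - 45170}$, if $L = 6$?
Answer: $- \frac{4138}{80747} \approx -0.051246$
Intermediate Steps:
$\frac{4402 + L \left(-11\right) l{\left(-1,4 \right)}}{-35577 - 45170} = \frac{4402 + 6 \left(-11\right) 4}{-35577 - 45170} = \frac{4402 - 264}{-80747} = \left(4402 - 264\right) \left(- \frac{1}{80747}\right) = 4138 \left(- \frac{1}{80747}\right) = - \frac{4138}{80747}$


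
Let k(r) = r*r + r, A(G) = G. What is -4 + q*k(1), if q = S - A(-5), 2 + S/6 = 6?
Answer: 54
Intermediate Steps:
S = 24 (S = -12 + 6*6 = -12 + 36 = 24)
k(r) = r + r**2 (k(r) = r**2 + r = r + r**2)
q = 29 (q = 24 - 1*(-5) = 24 + 5 = 29)
-4 + q*k(1) = -4 + 29*(1*(1 + 1)) = -4 + 29*(1*2) = -4 + 29*2 = -4 + 58 = 54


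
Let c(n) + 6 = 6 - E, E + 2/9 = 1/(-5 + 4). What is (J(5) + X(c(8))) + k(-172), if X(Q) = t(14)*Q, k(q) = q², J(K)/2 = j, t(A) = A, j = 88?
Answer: 267994/9 ≈ 29777.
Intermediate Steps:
E = -11/9 (E = -2/9 + 1/(-5 + 4) = -2/9 + 1/(-1) = -2/9 - 1 = -11/9 ≈ -1.2222)
c(n) = 11/9 (c(n) = -6 + (6 - 1*(-11/9)) = -6 + (6 + 11/9) = -6 + 65/9 = 11/9)
J(K) = 176 (J(K) = 2*88 = 176)
X(Q) = 14*Q
(J(5) + X(c(8))) + k(-172) = (176 + 14*(11/9)) + (-172)² = (176 + 154/9) + 29584 = 1738/9 + 29584 = 267994/9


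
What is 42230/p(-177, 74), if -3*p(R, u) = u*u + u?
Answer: -4223/185 ≈ -22.827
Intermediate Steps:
p(R, u) = -u/3 - u²/3 (p(R, u) = -(u*u + u)/3 = -(u² + u)/3 = -(u + u²)/3 = -u/3 - u²/3)
42230/p(-177, 74) = 42230/((-⅓*74*(1 + 74))) = 42230/((-⅓*74*75)) = 42230/(-1850) = 42230*(-1/1850) = -4223/185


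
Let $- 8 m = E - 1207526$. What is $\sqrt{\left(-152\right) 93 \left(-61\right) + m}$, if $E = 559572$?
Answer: $\frac{\sqrt{3773161}}{2} \approx 971.23$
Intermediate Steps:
$m = \frac{323977}{4}$ ($m = - \frac{559572 - 1207526}{8} = \left(- \frac{1}{8}\right) \left(-647954\right) = \frac{323977}{4} \approx 80994.0$)
$\sqrt{\left(-152\right) 93 \left(-61\right) + m} = \sqrt{\left(-152\right) 93 \left(-61\right) + \frac{323977}{4}} = \sqrt{\left(-14136\right) \left(-61\right) + \frac{323977}{4}} = \sqrt{862296 + \frac{323977}{4}} = \sqrt{\frac{3773161}{4}} = \frac{\sqrt{3773161}}{2}$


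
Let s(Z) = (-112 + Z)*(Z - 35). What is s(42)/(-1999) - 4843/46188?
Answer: 12950963/92329812 ≈ 0.14027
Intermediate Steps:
s(Z) = (-112 + Z)*(-35 + Z)
s(42)/(-1999) - 4843/46188 = (3920 + 42² - 147*42)/(-1999) - 4843/46188 = (3920 + 1764 - 6174)*(-1/1999) - 4843*1/46188 = -490*(-1/1999) - 4843/46188 = 490/1999 - 4843/46188 = 12950963/92329812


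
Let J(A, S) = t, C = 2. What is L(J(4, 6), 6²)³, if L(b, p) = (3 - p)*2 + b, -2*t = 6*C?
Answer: -373248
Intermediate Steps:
t = -6 (t = -3*2 = -½*12 = -6)
J(A, S) = -6
L(b, p) = 6 + b - 2*p (L(b, p) = (6 - 2*p) + b = 6 + b - 2*p)
L(J(4, 6), 6²)³ = (6 - 6 - 2*6²)³ = (6 - 6 - 2*36)³ = (6 - 6 - 72)³ = (-72)³ = -373248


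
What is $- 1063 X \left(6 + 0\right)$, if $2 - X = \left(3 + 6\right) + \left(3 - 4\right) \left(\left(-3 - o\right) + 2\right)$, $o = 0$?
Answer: $51024$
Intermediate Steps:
$X = -8$ ($X = 2 - \left(\left(3 + 6\right) + \left(3 - 4\right) \left(\left(-3 - 0\right) + 2\right)\right) = 2 - \left(9 - \left(\left(-3 + 0\right) + 2\right)\right) = 2 - \left(9 - \left(-3 + 2\right)\right) = 2 - \left(9 - -1\right) = 2 - \left(9 + 1\right) = 2 - 10 = -8$)
$- 1063 X \left(6 + 0\right) = - 1063 \left(- 8 \left(6 + 0\right)\right) = - 1063 \left(\left(-8\right) 6\right) = \left(-1063\right) \left(-48\right) = 51024$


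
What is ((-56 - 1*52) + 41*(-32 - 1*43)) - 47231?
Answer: -50414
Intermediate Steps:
((-56 - 1*52) + 41*(-32 - 1*43)) - 47231 = ((-56 - 52) + 41*(-32 - 43)) - 47231 = (-108 + 41*(-75)) - 47231 = (-108 - 3075) - 47231 = -3183 - 47231 = -50414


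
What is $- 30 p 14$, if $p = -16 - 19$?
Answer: $14700$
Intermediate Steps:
$p = -35$
$- 30 p 14 = \left(-30\right) \left(-35\right) 14 = 1050 \cdot 14 = 14700$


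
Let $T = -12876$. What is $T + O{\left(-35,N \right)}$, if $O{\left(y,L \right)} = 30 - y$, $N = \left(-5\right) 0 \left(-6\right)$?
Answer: $-12811$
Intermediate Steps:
$N = 0$ ($N = 0 \left(-6\right) = 0$)
$T + O{\left(-35,N \right)} = -12876 + \left(30 - -35\right) = -12876 + \left(30 + 35\right) = -12876 + 65 = -12811$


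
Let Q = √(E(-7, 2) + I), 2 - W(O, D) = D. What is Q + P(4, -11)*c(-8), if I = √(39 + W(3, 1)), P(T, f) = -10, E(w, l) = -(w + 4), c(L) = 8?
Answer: -80 + √(3 + 2*√10) ≈ -76.946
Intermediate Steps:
E(w, l) = -4 - w (E(w, l) = -(4 + w) = -4 - w)
W(O, D) = 2 - D
I = 2*√10 (I = √(39 + (2 - 1*1)) = √(39 + (2 - 1)) = √(39 + 1) = √40 = 2*√10 ≈ 6.3246)
Q = √(3 + 2*√10) (Q = √((-4 - 1*(-7)) + 2*√10) = √((-4 + 7) + 2*√10) = √(3 + 2*√10) ≈ 3.0536)
Q + P(4, -11)*c(-8) = √(3 + 2*√10) - 10*8 = √(3 + 2*√10) - 80 = -80 + √(3 + 2*√10)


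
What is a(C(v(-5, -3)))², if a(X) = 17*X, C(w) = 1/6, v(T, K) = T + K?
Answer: 289/36 ≈ 8.0278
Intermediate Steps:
v(T, K) = K + T
C(w) = ⅙
a(C(v(-5, -3)))² = (17*(⅙))² = (17/6)² = 289/36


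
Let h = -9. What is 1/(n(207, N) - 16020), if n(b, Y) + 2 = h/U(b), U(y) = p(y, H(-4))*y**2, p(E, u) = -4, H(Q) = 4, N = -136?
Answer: -19044/305122967 ≈ -6.2414e-5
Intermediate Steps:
U(y) = -4*y**2
n(b, Y) = -2 + 9/(4*b**2) (n(b, Y) = -2 - 9*(-1/(4*b**2)) = -2 - (-9)/(4*b**2) = -2 + 9/(4*b**2))
1/(n(207, N) - 16020) = 1/((-2 + (9/4)/207**2) - 16020) = 1/((-2 + (9/4)*(1/42849)) - 16020) = 1/((-2 + 1/19044) - 16020) = 1/(-38087/19044 - 16020) = 1/(-305122967/19044) = -19044/305122967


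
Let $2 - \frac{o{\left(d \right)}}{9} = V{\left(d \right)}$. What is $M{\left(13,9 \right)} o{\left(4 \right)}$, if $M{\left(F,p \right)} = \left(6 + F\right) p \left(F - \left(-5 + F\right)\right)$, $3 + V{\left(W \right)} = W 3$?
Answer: $-53865$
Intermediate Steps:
$V{\left(W \right)} = -3 + 3 W$ ($V{\left(W \right)} = -3 + W 3 = -3 + 3 W$)
$o{\left(d \right)} = 45 - 27 d$ ($o{\left(d \right)} = 18 - 9 \left(-3 + 3 d\right) = 18 - \left(-27 + 27 d\right) = 45 - 27 d$)
$M{\left(F,p \right)} = 5 p \left(6 + F\right)$ ($M{\left(F,p \right)} = p \left(6 + F\right) 5 = 5 p \left(6 + F\right)$)
$M{\left(13,9 \right)} o{\left(4 \right)} = 5 \cdot 9 \left(6 + 13\right) \left(45 - 108\right) = 5 \cdot 9 \cdot 19 \left(45 - 108\right) = 855 \left(-63\right) = -53865$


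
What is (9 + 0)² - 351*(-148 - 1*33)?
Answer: 63612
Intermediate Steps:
(9 + 0)² - 351*(-148 - 1*33) = 9² - 351*(-148 - 33) = 81 - 351*(-181) = 81 + 63531 = 63612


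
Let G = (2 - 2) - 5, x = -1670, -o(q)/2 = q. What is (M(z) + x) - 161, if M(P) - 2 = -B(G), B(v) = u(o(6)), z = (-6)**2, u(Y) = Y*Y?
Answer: -1973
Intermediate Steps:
o(q) = -2*q
G = -5 (G = 0 - 5 = -5)
u(Y) = Y**2
z = 36
B(v) = 144 (B(v) = (-2*6)**2 = (-12)**2 = 144)
M(P) = -142 (M(P) = 2 - 1*144 = 2 - 144 = -142)
(M(z) + x) - 161 = (-142 - 1670) - 161 = -1812 - 161 = -1973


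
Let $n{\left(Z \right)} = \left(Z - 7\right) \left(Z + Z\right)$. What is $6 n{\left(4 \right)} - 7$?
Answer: $-151$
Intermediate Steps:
$n{\left(Z \right)} = 2 Z \left(-7 + Z\right)$ ($n{\left(Z \right)} = \left(-7 + Z\right) 2 Z = 2 Z \left(-7 + Z\right)$)
$6 n{\left(4 \right)} - 7 = 6 \cdot 2 \cdot 4 \left(-7 + 4\right) - 7 = 6 \cdot 2 \cdot 4 \left(-3\right) - 7 = 6 \left(-24\right) - 7 = -144 - 7 = -151$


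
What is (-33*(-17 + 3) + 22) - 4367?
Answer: -3883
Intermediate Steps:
(-33*(-17 + 3) + 22) - 4367 = (-33*(-14) + 22) - 4367 = (462 + 22) - 4367 = 484 - 4367 = -3883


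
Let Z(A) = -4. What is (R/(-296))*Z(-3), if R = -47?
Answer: -47/74 ≈ -0.63513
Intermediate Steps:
(R/(-296))*Z(-3) = -47/(-296)*(-4) = -47*(-1/296)*(-4) = (47/296)*(-4) = -47/74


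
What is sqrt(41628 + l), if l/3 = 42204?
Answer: 4*sqrt(10515) ≈ 410.17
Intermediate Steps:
l = 126612 (l = 3*42204 = 126612)
sqrt(41628 + l) = sqrt(41628 + 126612) = sqrt(168240) = 4*sqrt(10515)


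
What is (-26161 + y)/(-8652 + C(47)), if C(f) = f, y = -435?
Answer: 26596/8605 ≈ 3.0908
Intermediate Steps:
(-26161 + y)/(-8652 + C(47)) = (-26161 - 435)/(-8652 + 47) = -26596/(-8605) = -26596*(-1/8605) = 26596/8605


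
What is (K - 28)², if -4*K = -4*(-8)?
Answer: 1296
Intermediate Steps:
K = -8 (K = -(-1)*(-8) = -¼*32 = -8)
(K - 28)² = (-8 - 28)² = (-36)² = 1296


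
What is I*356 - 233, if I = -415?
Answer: -147973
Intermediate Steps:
I*356 - 233 = -415*356 - 233 = -147740 - 233 = -147973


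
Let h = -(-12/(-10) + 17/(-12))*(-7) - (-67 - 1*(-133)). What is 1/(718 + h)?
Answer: 60/39029 ≈ 0.0015373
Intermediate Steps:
h = -4051/60 (h = -(-12*(-1/10) + 17*(-1/12))*(-7) - (-67 + 133) = -(6/5 - 17/12)*(-7) - 1*66 = -1*(-13/60)*(-7) - 66 = (13/60)*(-7) - 66 = -91/60 - 66 = -4051/60 ≈ -67.517)
1/(718 + h) = 1/(718 - 4051/60) = 1/(39029/60) = 60/39029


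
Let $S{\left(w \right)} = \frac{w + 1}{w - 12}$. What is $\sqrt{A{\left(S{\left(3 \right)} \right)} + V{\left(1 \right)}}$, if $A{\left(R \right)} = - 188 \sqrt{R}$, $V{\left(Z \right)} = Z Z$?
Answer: $\frac{\sqrt{9 - 1128 i}}{3} \approx 7.9479 - 7.8847 i$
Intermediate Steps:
$V{\left(Z \right)} = Z^{2}$
$S{\left(w \right)} = \frac{1 + w}{-12 + w}$
$\sqrt{A{\left(S{\left(3 \right)} \right)} + V{\left(1 \right)}} = \sqrt{- 188 \sqrt{\frac{1 + 3}{-12 + 3}} + 1^{2}} = \sqrt{- 188 \sqrt{\frac{1}{-9} \cdot 4} + 1} = \sqrt{- 188 \sqrt{\left(- \frac{1}{9}\right) 4} + 1} = \sqrt{- 188 \sqrt{- \frac{4}{9}} + 1} = \sqrt{- 188 \frac{2 i}{3} + 1} = \sqrt{- \frac{376 i}{3} + 1} = \sqrt{1 - \frac{376 i}{3}}$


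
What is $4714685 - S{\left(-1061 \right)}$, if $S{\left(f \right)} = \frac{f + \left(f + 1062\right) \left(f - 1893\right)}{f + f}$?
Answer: $\frac{10004557555}{2122} \approx 4.7147 \cdot 10^{6}$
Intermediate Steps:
$S{\left(f \right)} = \frac{f + \left(-1893 + f\right) \left(1062 + f\right)}{2 f}$ ($S{\left(f \right)} = \frac{f + \left(1062 + f\right) \left(-1893 + f\right)}{2 f} = \left(f + \left(-1893 + f\right) \left(1062 + f\right)\right) \frac{1}{2 f} = \frac{f + \left(-1893 + f\right) \left(1062 + f\right)}{2 f}$)
$4714685 - S{\left(-1061 \right)} = 4714685 - \left(-415 + \frac{1}{2} \left(-1061\right) - \frac{1005183}{-1061}\right) = 4714685 - \left(-415 - \frac{1061}{2} - - \frac{1005183}{1061}\right) = 4714685 - \left(-415 - \frac{1061}{2} + \frac{1005183}{1061}\right) = 4714685 - \frac{4015}{2122} = \frac{10004557555}{2122}$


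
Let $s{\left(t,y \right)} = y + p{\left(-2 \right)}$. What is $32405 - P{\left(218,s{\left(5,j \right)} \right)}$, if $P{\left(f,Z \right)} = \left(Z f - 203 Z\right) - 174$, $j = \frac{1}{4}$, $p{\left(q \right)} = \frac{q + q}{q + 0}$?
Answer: $\frac{130181}{4} \approx 32545.0$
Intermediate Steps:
$p{\left(q \right)} = 2$ ($p{\left(q \right)} = \frac{2 q}{q} = 2$)
$j = \frac{1}{4} \approx 0.25$
$s{\left(t,y \right)} = 2 + y$ ($s{\left(t,y \right)} = y + 2 = 2 + y$)
$P{\left(f,Z \right)} = -174 - 203 Z + Z f$ ($P{\left(f,Z \right)} = \left(- 203 Z + Z f\right) - 174 = -174 - 203 Z + Z f$)
$32405 - P{\left(218,s{\left(5,j \right)} \right)} = 32405 - \left(-174 - 203 \left(2 + \frac{1}{4}\right) + \left(2 + \frac{1}{4}\right) 218\right) = 32405 - \left(-174 - \frac{1827}{4} + \frac{9}{4} \cdot 218\right) = 32405 - \left(-174 - \frac{1827}{4} + \frac{981}{2}\right) = 32405 - - \frac{561}{4} = 32405 + \frac{561}{4} = \frac{130181}{4}$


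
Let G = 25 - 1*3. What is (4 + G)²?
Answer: 676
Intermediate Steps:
G = 22 (G = 25 - 3 = 22)
(4 + G)² = (4 + 22)² = 26² = 676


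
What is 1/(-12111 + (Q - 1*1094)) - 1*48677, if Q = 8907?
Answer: -209213747/4298 ≈ -48677.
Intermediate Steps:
1/(-12111 + (Q - 1*1094)) - 1*48677 = 1/(-12111 + (8907 - 1*1094)) - 1*48677 = 1/(-12111 + (8907 - 1094)) - 48677 = 1/(-12111 + 7813) - 48677 = 1/(-4298) - 48677 = -1/4298 - 48677 = -209213747/4298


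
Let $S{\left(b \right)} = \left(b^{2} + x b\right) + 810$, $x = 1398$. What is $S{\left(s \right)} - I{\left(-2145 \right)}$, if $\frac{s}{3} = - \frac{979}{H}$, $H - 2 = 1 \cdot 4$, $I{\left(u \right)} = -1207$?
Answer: $- \frac{1770775}{4} \approx -4.4269 \cdot 10^{5}$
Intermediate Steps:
$H = 6$ ($H = 2 + 1 \cdot 4 = 2 + 4 = 6$)
$s = - \frac{979}{2}$ ($s = 3 \left(- \frac{979}{6}\right) = - \frac{979}{2} \approx -489.5$)
$S{\left(b \right)} = 810 + b^{2} + 1398 b$ ($S{\left(b \right)} = \left(b^{2} + 1398 b\right) + 810 = 810 + b^{2} + 1398 b$)
$S{\left(s \right)} - I{\left(-2145 \right)} = \left(810 + \left(- \frac{979}{2}\right)^{2} + 1398 \left(- \frac{979}{2}\right)\right) - -1207 = \left(810 + \frac{958441}{4} - 684321\right) + 1207 = - \frac{1775603}{4} + 1207 = - \frac{1770775}{4}$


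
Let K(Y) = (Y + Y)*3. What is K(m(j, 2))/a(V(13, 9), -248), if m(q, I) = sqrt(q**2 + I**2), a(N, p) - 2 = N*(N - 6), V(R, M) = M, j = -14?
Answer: 60*sqrt(2)/29 ≈ 2.9260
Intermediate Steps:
a(N, p) = 2 + N*(-6 + N) (a(N, p) = 2 + N*(N - 6) = 2 + N*(-6 + N))
m(q, I) = sqrt(I**2 + q**2)
K(Y) = 6*Y (K(Y) = (2*Y)*3 = 6*Y)
K(m(j, 2))/a(V(13, 9), -248) = (6*sqrt(2**2 + (-14)**2))/(2 + 9**2 - 6*9) = (6*sqrt(4 + 196))/(2 + 81 - 54) = (6*sqrt(200))/29 = (6*(10*sqrt(2)))*(1/29) = (60*sqrt(2))*(1/29) = 60*sqrt(2)/29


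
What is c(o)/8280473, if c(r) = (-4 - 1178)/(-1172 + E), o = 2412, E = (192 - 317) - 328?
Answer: 1182/13455768625 ≈ 8.7843e-8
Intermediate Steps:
E = -453 (E = -125 - 328 = -453)
c(r) = 1182/1625 (c(r) = (-4 - 1178)/(-1172 - 453) = -1182/(-1625) = -1182*(-1/1625) = 1182/1625)
c(o)/8280473 = (1182/1625)/8280473 = (1182/1625)*(1/8280473) = 1182/13455768625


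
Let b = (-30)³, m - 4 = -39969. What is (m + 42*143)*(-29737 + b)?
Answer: 1926731783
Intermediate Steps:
m = -39965 (m = 4 - 39969 = -39965)
b = -27000
(m + 42*143)*(-29737 + b) = (-39965 + 42*143)*(-29737 - 27000) = (-39965 + 6006)*(-56737) = -33959*(-56737) = 1926731783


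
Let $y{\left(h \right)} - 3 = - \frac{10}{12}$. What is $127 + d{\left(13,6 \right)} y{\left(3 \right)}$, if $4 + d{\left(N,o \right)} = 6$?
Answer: $\frac{394}{3} \approx 131.33$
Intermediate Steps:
$d{\left(N,o \right)} = 2$ ($d{\left(N,o \right)} = -4 + 6 = 2$)
$y{\left(h \right)} = \frac{13}{6}$ ($y{\left(h \right)} = 3 - \frac{10}{12} = 3 - \frac{5}{6} = \frac{13}{6}$)
$127 + d{\left(13,6 \right)} y{\left(3 \right)} = 127 + 2 \cdot \frac{13}{6} = 127 + \frac{13}{3} = \frac{394}{3}$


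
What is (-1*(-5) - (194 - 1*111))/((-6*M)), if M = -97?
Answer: -13/97 ≈ -0.13402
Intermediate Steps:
(-1*(-5) - (194 - 1*111))/((-6*M)) = (-1*(-5) - (194 - 1*111))/((-6*(-97))) = (5 - (194 - 111))/582 = (5 - 1*83)*(1/582) = (5 - 83)*(1/582) = -78*1/582 = -13/97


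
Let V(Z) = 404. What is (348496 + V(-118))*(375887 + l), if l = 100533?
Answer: 166222938000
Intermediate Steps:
(348496 + V(-118))*(375887 + l) = (348496 + 404)*(375887 + 100533) = 348900*476420 = 166222938000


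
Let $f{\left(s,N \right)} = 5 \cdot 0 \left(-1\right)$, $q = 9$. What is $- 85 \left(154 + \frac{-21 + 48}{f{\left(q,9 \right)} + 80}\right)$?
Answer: $- \frac{209899}{16} \approx -13119.0$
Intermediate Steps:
$f{\left(s,N \right)} = 0$ ($f{\left(s,N \right)} = 0 \left(-1\right) = 0$)
$- 85 \left(154 + \frac{-21 + 48}{f{\left(q,9 \right)} + 80}\right) = - 85 \left(154 + \frac{-21 + 48}{0 + 80}\right) = - 85 \left(154 + \frac{27}{80}\right) = \left(-85\right) \frac{12347}{80} = - \frac{209899}{16}$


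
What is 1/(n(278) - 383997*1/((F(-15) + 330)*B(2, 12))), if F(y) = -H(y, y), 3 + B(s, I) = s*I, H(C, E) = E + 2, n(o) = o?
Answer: 2401/539479 ≈ 0.0044506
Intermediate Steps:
H(C, E) = 2 + E
B(s, I) = -3 + I*s (B(s, I) = -3 + s*I = -3 + I*s)
F(y) = -2 - y (F(y) = -(2 + y) = -2 - y)
1/(n(278) - 383997*1/((F(-15) + 330)*B(2, 12))) = 1/(278 - 383997*1/((-3 + 12*2)*((-2 - 1*(-15)) + 330))) = 1/(278 - 383997*1/((-3 + 24)*((-2 + 15) + 330))) = 1/(278 - 383997*1/(21*(13 + 330))) = 1/(278 - 383997/(21*343)) = 1/(278 - 383997/7203) = 1/(278 - 383997*1/7203) = 1/(278 - 127999/2401) = 1/(539479/2401) = 2401/539479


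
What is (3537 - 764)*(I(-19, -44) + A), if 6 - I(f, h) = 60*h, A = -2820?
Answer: -482502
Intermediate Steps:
I(f, h) = 6 - 60*h
(3537 - 764)*(I(-19, -44) + A) = (3537 - 764)*((6 - 60*(-44)) - 2820) = 2773*((6 + 2640) - 2820) = 2773*(2646 - 2820) = 2773*(-174) = -482502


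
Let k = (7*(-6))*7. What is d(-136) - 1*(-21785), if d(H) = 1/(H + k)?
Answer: 9367549/430 ≈ 21785.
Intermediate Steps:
k = -294 (k = -42*7 = -294)
d(H) = 1/(-294 + H) (d(H) = 1/(H - 294) = 1/(-294 + H))
d(-136) - 1*(-21785) = 1/(-294 - 136) - 1*(-21785) = 1/(-430) + 21785 = -1/430 + 21785 = 9367549/430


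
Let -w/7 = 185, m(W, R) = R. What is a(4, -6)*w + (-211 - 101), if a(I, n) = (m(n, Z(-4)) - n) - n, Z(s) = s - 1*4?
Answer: -5492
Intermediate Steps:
Z(s) = -4 + s (Z(s) = s - 4 = -4 + s)
w = -1295 (w = -7*185 = -1295)
a(I, n) = -8 - 2*n (a(I, n) = ((-4 - 4) - n) - n = (-8 - n) - n = -8 - 2*n)
a(4, -6)*w + (-211 - 101) = (-8 - 2*(-6))*(-1295) + (-211 - 101) = (-8 + 12)*(-1295) - 312 = 4*(-1295) - 312 = -5180 - 312 = -5492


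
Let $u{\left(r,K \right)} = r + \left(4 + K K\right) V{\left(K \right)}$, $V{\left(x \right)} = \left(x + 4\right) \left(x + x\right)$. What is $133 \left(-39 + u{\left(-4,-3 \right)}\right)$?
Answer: $-16093$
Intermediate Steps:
$V{\left(x \right)} = 2 x \left(4 + x\right)$ ($V{\left(x \right)} = \left(4 + x\right) 2 x = 2 x \left(4 + x\right)$)
$u{\left(r,K \right)} = r + 2 K \left(4 + K\right) \left(4 + K^{2}\right)$ ($u{\left(r,K \right)} = r + \left(4 + K K\right) 2 K \left(4 + K\right) = r + \left(4 + K^{2}\right) 2 K \left(4 + K\right) = r + 2 K \left(4 + K\right) \left(4 + K^{2}\right)$)
$133 \left(-39 + u{\left(-4,-3 \right)}\right) = 133 \left(-39 + \left(-4 + 2 \left(-3\right)^{3} \left(4 - 3\right) + 8 \left(-3\right) \left(4 - 3\right)\right)\right) = 133 \left(-39 + \left(-4 + 2 \left(-27\right) 1 + 8 \left(-3\right) 1\right)\right) = 133 \left(-39 - 82\right) = 133 \left(-121\right) = -16093$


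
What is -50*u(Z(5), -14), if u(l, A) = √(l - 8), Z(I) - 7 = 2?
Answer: -50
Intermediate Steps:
Z(I) = 9 (Z(I) = 7 + 2 = 9)
u(l, A) = √(-8 + l)
-50*u(Z(5), -14) = -50*√(-8 + 9) = -50*√1 = -50*1 = -50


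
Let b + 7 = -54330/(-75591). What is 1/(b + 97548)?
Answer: 25197/2457758687 ≈ 1.0252e-5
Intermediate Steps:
b = -158269/25197 (b = -7 - 54330/(-75591) = -7 - 54330*(-1/75591) = -7 + 18110/25197 = -158269/25197 ≈ -6.2813)
1/(b + 97548) = 1/(-158269/25197 + 97548) = 1/(2457758687/25197) = 25197/2457758687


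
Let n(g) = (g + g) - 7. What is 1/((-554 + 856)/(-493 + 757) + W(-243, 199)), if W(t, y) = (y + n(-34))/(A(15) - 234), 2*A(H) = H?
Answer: 6644/3963 ≈ 1.6765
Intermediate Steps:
n(g) = -7 + 2*g (n(g) = 2*g - 7 = -7 + 2*g)
A(H) = H/2
W(t, y) = 50/151 - 2*y/453 (W(t, y) = (y + (-7 + 2*(-34)))/((1/2)*15 - 234) = (y + (-7 - 68))/(15/2 - 234) = (y - 75)/(-453/2) = (-75 + y)*(-2/453) = 50/151 - 2*y/453)
1/((-554 + 856)/(-493 + 757) + W(-243, 199)) = 1/((-554 + 856)/(-493 + 757) + (50/151 - 2/453*199)) = 1/(302/264 + (50/151 - 398/453)) = 1/(302*(1/264) - 248/453) = 1/(151/132 - 248/453) = 1/(3963/6644) = 6644/3963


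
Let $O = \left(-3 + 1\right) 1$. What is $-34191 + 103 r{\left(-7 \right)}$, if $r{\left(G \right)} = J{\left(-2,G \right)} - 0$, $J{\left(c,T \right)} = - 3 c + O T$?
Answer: $-32131$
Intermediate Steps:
$O = -2$ ($O = \left(-2\right) 1 = -2$)
$J{\left(c,T \right)} = - 3 c - 2 T$
$r{\left(G \right)} = 6 - 2 G$ ($r{\left(G \right)} = \left(\left(-3\right) \left(-2\right) - 2 G\right) - 0 = \left(6 - 2 G\right) + 0 = 6 - 2 G$)
$-34191 + 103 r{\left(-7 \right)} = -34191 + 103 \left(6 - -14\right) = -34191 + 103 \left(6 + 14\right) = -34191 + 103 \cdot 20 = -34191 + 2060 = -32131$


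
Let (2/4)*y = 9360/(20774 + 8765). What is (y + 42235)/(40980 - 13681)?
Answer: 1247598385/806385161 ≈ 1.5471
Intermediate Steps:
y = 18720/29539 (y = 2*(9360/(20774 + 8765)) = 2*(9360/29539) = 18720/29539 ≈ 0.63374)
(y + 42235)/(40980 - 13681) = (18720/29539 + 42235)/(40980 - 13681) = (1247598385/29539)/27299 = (1247598385/29539)*(1/27299) = 1247598385/806385161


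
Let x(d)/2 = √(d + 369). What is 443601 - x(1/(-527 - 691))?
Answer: 443601 - √547419138/609 ≈ 4.4356e+5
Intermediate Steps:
x(d) = 2*√(369 + d) (x(d) = 2*√(d + 369) = 2*√(369 + d))
443601 - x(1/(-527 - 691)) = 443601 - 2*√(369 + 1/(-527 - 691)) = 443601 - 2*√(369 + 1/(-1218)) = 443601 - 2*√(369 - 1/1218) = 443601 - 2*√(449441/1218) = 443601 - 2*√547419138/1218 = 443601 - √547419138/609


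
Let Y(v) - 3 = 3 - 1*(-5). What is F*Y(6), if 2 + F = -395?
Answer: -4367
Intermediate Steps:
Y(v) = 11 (Y(v) = 3 + (3 - 1*(-5)) = 3 + (3 + 5) = 3 + 8 = 11)
F = -397 (F = -2 - 395 = -397)
F*Y(6) = -397*11 = -4367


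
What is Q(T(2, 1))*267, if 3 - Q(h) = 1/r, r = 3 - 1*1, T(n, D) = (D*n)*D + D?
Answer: 1335/2 ≈ 667.50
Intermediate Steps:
T(n, D) = D + n*D² (T(n, D) = n*D² + D = D + n*D²)
r = 2 (r = 3 - 1 = 2)
Q(h) = 5/2 (Q(h) = 3 - 1/2 = 3 - 1*½ = 3 - ½ = 5/2)
Q(T(2, 1))*267 = (5/2)*267 = 1335/2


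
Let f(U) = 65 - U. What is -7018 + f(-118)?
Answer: -6835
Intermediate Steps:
-7018 + f(-118) = -7018 + (65 - 1*(-118)) = -7018 + (65 + 118) = -7018 + 183 = -6835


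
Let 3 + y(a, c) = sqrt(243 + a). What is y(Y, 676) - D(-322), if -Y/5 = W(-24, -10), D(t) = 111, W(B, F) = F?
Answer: -114 + sqrt(293) ≈ -96.883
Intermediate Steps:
Y = 50 (Y = -5*(-10) = 50)
y(a, c) = -3 + sqrt(243 + a)
y(Y, 676) - D(-322) = (-3 + sqrt(243 + 50)) - 1*111 = (-3 + sqrt(293)) - 111 = -114 + sqrt(293)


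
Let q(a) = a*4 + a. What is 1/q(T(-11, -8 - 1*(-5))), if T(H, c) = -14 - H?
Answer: -1/15 ≈ -0.066667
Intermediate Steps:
q(a) = 5*a (q(a) = 4*a + a = 5*a)
1/q(T(-11, -8 - 1*(-5))) = 1/(5*(-14 - 1*(-11))) = 1/(5*(-14 + 11)) = 1/(5*(-3)) = 1/(-15) = -1/15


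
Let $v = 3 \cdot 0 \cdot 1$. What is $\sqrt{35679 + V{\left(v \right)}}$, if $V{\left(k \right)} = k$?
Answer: $\sqrt{35679} \approx 188.89$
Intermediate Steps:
$v = 0$ ($v = 0 \cdot 1 = 0$)
$\sqrt{35679 + V{\left(v \right)}} = \sqrt{35679 + 0} = \sqrt{35679}$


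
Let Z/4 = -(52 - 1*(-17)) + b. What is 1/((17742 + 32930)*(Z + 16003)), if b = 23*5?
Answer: 1/820227664 ≈ 1.2192e-9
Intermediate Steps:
b = 115
Z = 184 (Z = 4*(-(52 - 1*(-17)) + 115) = 4*(-(52 + 17) + 115) = 4*(-1*69 + 115) = 4*(-69 + 115) = 4*46 = 184)
1/((17742 + 32930)*(Z + 16003)) = 1/((17742 + 32930)*(184 + 16003)) = 1/(50672*16187) = 1/820227664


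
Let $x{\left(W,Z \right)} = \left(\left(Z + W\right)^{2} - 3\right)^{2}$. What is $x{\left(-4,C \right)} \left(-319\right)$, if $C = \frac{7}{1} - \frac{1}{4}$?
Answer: $- \frac{1699951}{256} \approx -6640.4$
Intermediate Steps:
$C = \frac{27}{4}$ ($C = 7 \cdot 1 - \frac{1}{4} = 7 - \frac{1}{4} = \frac{27}{4} \approx 6.75$)
$x{\left(W,Z \right)} = \left(-3 + \left(W + Z\right)^{2}\right)^{2}$ ($x{\left(W,Z \right)} = \left(\left(W + Z\right)^{2} - 3\right)^{2} = \left(-3 + \left(W + Z\right)^{2}\right)^{2}$)
$x{\left(-4,C \right)} \left(-319\right) = \left(-3 + \left(-4 + \frac{27}{4}\right)^{2}\right)^{2} \left(-319\right) = \left(-3 + \left(\frac{11}{4}\right)^{2}\right)^{2} \left(-319\right) = \left(-3 + \frac{121}{16}\right)^{2} \left(-319\right) = \left(\frac{73}{16}\right)^{2} \left(-319\right) = \frac{5329}{256} \left(-319\right) = - \frac{1699951}{256}$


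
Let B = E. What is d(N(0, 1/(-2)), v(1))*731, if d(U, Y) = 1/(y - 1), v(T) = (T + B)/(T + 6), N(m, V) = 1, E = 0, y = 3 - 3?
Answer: -731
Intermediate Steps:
y = 0
B = 0
v(T) = T/(6 + T) (v(T) = (T + 0)/(T + 6) = T/(6 + T))
d(U, Y) = -1 (d(U, Y) = 1/(0 - 1) = 1/(-1) = -1)
d(N(0, 1/(-2)), v(1))*731 = -1*731 = -731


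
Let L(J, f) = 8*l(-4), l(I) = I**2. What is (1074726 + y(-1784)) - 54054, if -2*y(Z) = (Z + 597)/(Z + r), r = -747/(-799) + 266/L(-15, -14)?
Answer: 92955170383712/91072549 ≈ 1.0207e+6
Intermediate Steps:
L(J, f) = 128 (L(J, f) = 8*(-4)**2 = 8*16 = 128)
r = 154075/51136 (r = -747/(-799) + 266/128 = -747*(-1/799) + 266*(1/128) = 747/799 + 133/64 = 154075/51136 ≈ 3.0130)
y(Z) = -(597 + Z)/(2*(154075/51136 + Z)) (y(Z) = -(Z + 597)/(2*(Z + 154075/51136)) = -(597 + Z)/(2*(154075/51136 + Z)))
(1074726 + y(-1784)) - 54054 = (1074726 + 25568*(-597 - 1*(-1784))/(154075 + 51136*(-1784))) - 54054 = (1074726 + 25568*(-597 + 1784)/(154075 - 91226624)) - 54054 = (1074726 + 25568*1187/(-91072549)) - 54054 = (1074726 + 25568*(-1/91072549)*1187) - 54054 = (1074726 - 30349216/91072549) - 54054 = 97878005947358/91072549 - 54054 = 92955170383712/91072549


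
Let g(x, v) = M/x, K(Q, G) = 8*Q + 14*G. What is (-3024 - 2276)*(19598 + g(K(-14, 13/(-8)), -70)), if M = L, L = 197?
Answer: -55981430200/539 ≈ -1.0386e+8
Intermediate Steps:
M = 197
g(x, v) = 197/x
(-3024 - 2276)*(19598 + g(K(-14, 13/(-8)), -70)) = (-3024 - 2276)*(19598 + 197/(8*(-14) + 14*(13/(-8)))) = -5300*(19598 + 197/(-112 + 14*(13*(-1/8)))) = -5300*(19598 + 197/(-112 + 14*(-13/8))) = -5300*(19598 + 197/(-112 - 91/4)) = -5300*(19598 + 197/(-539/4)) = -5300*(19598 + 197*(-4/539)) = -5300*(19598 - 788/539) = -5300*10562534/539 = -55981430200/539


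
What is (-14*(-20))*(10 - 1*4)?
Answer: 1680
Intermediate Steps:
(-14*(-20))*(10 - 1*4) = 280*(10 - 4) = 280*6 = 1680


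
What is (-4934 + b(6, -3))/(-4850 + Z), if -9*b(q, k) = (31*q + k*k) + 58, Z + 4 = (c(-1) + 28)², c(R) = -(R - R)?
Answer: 1207/990 ≈ 1.2192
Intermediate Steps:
c(R) = 0 (c(R) = -1*0 = 0)
Z = 780 (Z = -4 + (0 + 28)² = -4 + 28² = -4 + 784 = 780)
b(q, k) = -58/9 - 31*q/9 - k²/9 (b(q, k) = -((31*q + k*k) + 58)/9 = -((31*q + k²) + 58)/9 = -((k² + 31*q) + 58)/9 = -(58 + k² + 31*q)/9 = -58/9 - 31*q/9 - k²/9)
(-4934 + b(6, -3))/(-4850 + Z) = (-4934 + (-58/9 - 31/9*6 - ⅑*(-3)²))/(-4850 + 780) = (-4934 + (-58/9 - 62/3 - ⅑*9))/(-4070) = (-4934 + (-58/9 - 62/3 - 1))*(-1/4070) = (-4934 - 253/9)*(-1/4070) = -44659/9*(-1/4070) = 1207/990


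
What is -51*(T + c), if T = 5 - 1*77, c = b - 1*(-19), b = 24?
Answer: 1479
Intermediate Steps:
c = 43 (c = 24 - 1*(-19) = 24 + 19 = 43)
T = -72 (T = 5 - 77 = -72)
-51*(T + c) = -51*(-72 + 43) = -51*(-29) = 1479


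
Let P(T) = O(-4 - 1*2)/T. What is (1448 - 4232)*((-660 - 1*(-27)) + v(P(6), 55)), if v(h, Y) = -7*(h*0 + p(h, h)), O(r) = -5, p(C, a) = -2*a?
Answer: 1794752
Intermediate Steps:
P(T) = -5/T
v(h, Y) = 14*h (v(h, Y) = -7*(h*0 - 2*h) = -7*(0 - 2*h) = -(-14)*h = 14*h)
(1448 - 4232)*((-660 - 1*(-27)) + v(P(6), 55)) = (1448 - 4232)*((-660 - 1*(-27)) + 14*(-5/6)) = -2784*((-660 + 27) + 14*(-5*1/6)) = -2784*(-633 + 14*(-5/6)) = -2784*(-633 - 35/3) = -2784*(-1934/3) = 1794752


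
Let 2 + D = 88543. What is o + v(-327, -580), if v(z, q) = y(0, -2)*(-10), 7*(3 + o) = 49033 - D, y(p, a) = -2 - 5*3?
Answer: -5477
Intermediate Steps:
D = 88541 (D = -2 + 88543 = 88541)
y(p, a) = -17 (y(p, a) = -2 - 15 = -17)
o = -5647 (o = -3 + (49033 - 1*88541)/7 = -3 + (49033 - 88541)/7 = -3 + (⅐)*(-39508) = -3 - 5644 = -5647)
v(z, q) = 170 (v(z, q) = -17*(-10) = 170)
o + v(-327, -580) = -5647 + 170 = -5477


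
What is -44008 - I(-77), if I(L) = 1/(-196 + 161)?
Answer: -1540279/35 ≈ -44008.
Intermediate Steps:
I(L) = -1/35 (I(L) = 1/(-35) = -1/35)
-44008 - I(-77) = -44008 - 1*(-1/35) = -44008 + 1/35 = -1540279/35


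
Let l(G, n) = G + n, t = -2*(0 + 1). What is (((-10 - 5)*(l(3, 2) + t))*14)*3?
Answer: -1890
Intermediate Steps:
t = -2 ≈ -2.0000
(((-10 - 5)*(l(3, 2) + t))*14)*3 = (((-10 - 5)*((3 + 2) - 2))*14)*3 = (-15*(5 - 2)*14)*3 = (-15*3*14)*3 = -45*14*3 = -630*3 = -1890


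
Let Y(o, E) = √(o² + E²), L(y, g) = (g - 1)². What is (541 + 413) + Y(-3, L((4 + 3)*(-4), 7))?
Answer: 954 + 3*√145 ≈ 990.13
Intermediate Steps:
L(y, g) = (-1 + g)²
Y(o, E) = √(E² + o²)
(541 + 413) + Y(-3, L((4 + 3)*(-4), 7)) = (541 + 413) + √(((-1 + 7)²)² + (-3)²) = 954 + √((6²)² + 9) = 954 + √(36² + 9) = 954 + √(1296 + 9) = 954 + √1305 = 954 + 3*√145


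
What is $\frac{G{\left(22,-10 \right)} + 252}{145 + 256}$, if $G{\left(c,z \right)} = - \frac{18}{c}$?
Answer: $\frac{2763}{4411} \approx 0.62639$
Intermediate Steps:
$\frac{G{\left(22,-10 \right)} + 252}{145 + 256} = \frac{- \frac{18}{22} + 252}{145 + 256} = \frac{\left(-18\right) \frac{1}{22} + 252}{401} = \left(- \frac{9}{11} + 252\right) \frac{1}{401} = \frac{2763}{11} \cdot \frac{1}{401} = \frac{2763}{4411}$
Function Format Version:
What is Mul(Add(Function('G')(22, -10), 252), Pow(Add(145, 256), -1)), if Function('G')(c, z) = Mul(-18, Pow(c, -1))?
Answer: Rational(2763, 4411) ≈ 0.62639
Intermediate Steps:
Mul(Add(Function('G')(22, -10), 252), Pow(Add(145, 256), -1)) = Mul(Add(Mul(-18, Pow(22, -1)), 252), Pow(Add(145, 256), -1)) = Mul(Add(Mul(-18, Rational(1, 22)), 252), Pow(401, -1)) = Mul(Add(Rational(-9, 11), 252), Rational(1, 401)) = Mul(Rational(2763, 11), Rational(1, 401)) = Rational(2763, 4411)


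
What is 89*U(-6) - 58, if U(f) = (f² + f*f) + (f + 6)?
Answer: 6350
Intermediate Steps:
U(f) = 6 + f + 2*f² (U(f) = (f² + f²) + (6 + f) = 2*f² + (6 + f) = 6 + f + 2*f²)
89*U(-6) - 58 = 89*(6 - 6 + 2*(-6)²) - 58 = 89*(6 - 6 + 2*36) - 58 = 89*(6 - 6 + 72) - 58 = 89*72 - 58 = 6408 - 58 = 6350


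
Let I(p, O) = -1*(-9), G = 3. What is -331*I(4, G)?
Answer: -2979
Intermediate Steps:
I(p, O) = 9
-331*I(4, G) = -331*9 = -2979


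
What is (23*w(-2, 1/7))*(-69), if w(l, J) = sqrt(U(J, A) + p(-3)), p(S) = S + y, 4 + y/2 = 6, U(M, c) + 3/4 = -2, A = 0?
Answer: -1587*I*sqrt(7)/2 ≈ -2099.4*I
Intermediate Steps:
U(M, c) = -11/4 (U(M, c) = -3/4 - 2 = -11/4)
y = 4 (y = -8 + 2*6 = -8 + 12 = 4)
p(S) = 4 + S (p(S) = S + 4 = 4 + S)
w(l, J) = I*sqrt(7)/2 (w(l, J) = sqrt(-11/4 + (4 - 3)) = sqrt(-11/4 + 1) = sqrt(-7/4) = I*sqrt(7)/2)
(23*w(-2, 1/7))*(-69) = (23*(I*sqrt(7)/2))*(-69) = (23*I*sqrt(7)/2)*(-69) = -1587*I*sqrt(7)/2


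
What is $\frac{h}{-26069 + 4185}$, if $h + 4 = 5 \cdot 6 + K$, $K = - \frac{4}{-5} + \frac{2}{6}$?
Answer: $- \frac{407}{328260} \approx -0.0012399$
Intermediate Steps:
$K = \frac{17}{15}$ ($K = \left(-4\right) \left(- \frac{1}{5}\right) + 2 \cdot \frac{1}{6} = \frac{4}{5} + \frac{1}{3} = \frac{17}{15} \approx 1.1333$)
$h = \frac{407}{15}$ ($h = -4 + \left(5 \cdot 6 + \frac{17}{15}\right) = -4 + \left(30 + \frac{17}{15}\right) = -4 + \frac{467}{15} = \frac{407}{15} \approx 27.133$)
$\frac{h}{-26069 + 4185} = \frac{1}{-26069 + 4185} \cdot \frac{407}{15} = \frac{1}{-21884} \cdot \frac{407}{15} = \left(- \frac{1}{21884}\right) \frac{407}{15} = - \frac{407}{328260}$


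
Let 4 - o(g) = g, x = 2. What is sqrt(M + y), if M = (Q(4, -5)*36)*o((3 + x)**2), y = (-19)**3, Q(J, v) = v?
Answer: I*sqrt(3079) ≈ 55.489*I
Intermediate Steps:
y = -6859
o(g) = 4 - g
M = 3780 (M = (-5*36)*(4 - (3 + 2)**2) = -180*(4 - 1*5**2) = -180*(4 - 1*25) = -180*(4 - 25) = -180*(-21) = 3780)
sqrt(M + y) = sqrt(3780 - 6859) = sqrt(-3079) = I*sqrt(3079)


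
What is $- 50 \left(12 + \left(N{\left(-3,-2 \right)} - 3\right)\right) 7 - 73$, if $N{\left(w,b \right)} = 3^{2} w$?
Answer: $6227$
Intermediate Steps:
$N{\left(w,b \right)} = 9 w$
$- 50 \left(12 + \left(N{\left(-3,-2 \right)} - 3\right)\right) 7 - 73 = - 50 \left(12 + \left(9 \left(-3\right) - 3\right)\right) 7 - 73 = - 50 \left(12 - 30\right) 7 - 73 = - 50 \left(\left(-18\right) 7\right) - 73 = \left(-50\right) \left(-126\right) - 73 = 6300 - 73 = 6227$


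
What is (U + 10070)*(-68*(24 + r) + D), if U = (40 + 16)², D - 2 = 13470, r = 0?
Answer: 156359040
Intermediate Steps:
D = 13472 (D = 2 + 13470 = 13472)
U = 3136 (U = 56² = 3136)
(U + 10070)*(-68*(24 + r) + D) = (3136 + 10070)*(-68*(24 + 0) + 13472) = 13206*(-68*24 + 13472) = 13206*(-1632 + 13472) = 13206*11840 = 156359040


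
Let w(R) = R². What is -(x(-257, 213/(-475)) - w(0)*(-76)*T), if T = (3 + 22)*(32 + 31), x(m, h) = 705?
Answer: -705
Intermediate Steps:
T = 1575 (T = 25*63 = 1575)
-(x(-257, 213/(-475)) - w(0)*(-76)*T) = -(705 - 0²*(-76)*1575) = -(705 - 0*(-76)*1575) = -(705 - 0*1575) = -(705 - 1*0) = -(705 + 0) = -1*705 = -705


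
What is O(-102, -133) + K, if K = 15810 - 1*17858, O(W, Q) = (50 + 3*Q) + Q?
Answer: -2530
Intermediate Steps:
O(W, Q) = 50 + 4*Q
K = -2048 (K = 15810 - 17858 = -2048)
O(-102, -133) + K = (50 + 4*(-133)) - 2048 = (50 - 532) - 2048 = -482 - 2048 = -2530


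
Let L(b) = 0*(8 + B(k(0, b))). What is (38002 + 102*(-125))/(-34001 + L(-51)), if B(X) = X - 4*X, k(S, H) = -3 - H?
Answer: -25252/34001 ≈ -0.74268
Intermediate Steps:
B(X) = -3*X
L(b) = 0 (L(b) = 0*(8 - 3*(-3 - b)) = 0*(8 + (9 + 3*b)) = 0*(17 + 3*b) = 0)
(38002 + 102*(-125))/(-34001 + L(-51)) = (38002 + 102*(-125))/(-34001 + 0) = (38002 - 12750)/(-34001) = 25252*(-1/34001) = -25252/34001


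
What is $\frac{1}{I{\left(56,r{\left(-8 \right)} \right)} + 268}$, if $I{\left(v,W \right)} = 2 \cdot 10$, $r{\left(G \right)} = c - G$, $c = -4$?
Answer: $\frac{1}{288} \approx 0.0034722$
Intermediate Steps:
$r{\left(G \right)} = -4 - G$
$I{\left(v,W \right)} = 20$
$\frac{1}{I{\left(56,r{\left(-8 \right)} \right)} + 268} = \frac{1}{20 + 268} = \frac{1}{288}$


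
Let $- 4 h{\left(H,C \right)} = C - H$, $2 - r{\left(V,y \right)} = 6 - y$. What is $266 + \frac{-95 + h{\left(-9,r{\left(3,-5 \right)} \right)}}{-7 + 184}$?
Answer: $\frac{46987}{177} \approx 265.46$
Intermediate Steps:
$r{\left(V,y \right)} = -4 + y$ ($r{\left(V,y \right)} = 2 - \left(6 - y\right) = 2 + \left(-6 + y\right) = -4 + y$)
$h{\left(H,C \right)} = - \frac{C}{4} + \frac{H}{4}$ ($h{\left(H,C \right)} = - \frac{C - H}{4} = - \frac{C}{4} + \frac{H}{4}$)
$266 + \frac{-95 + h{\left(-9,r{\left(3,-5 \right)} \right)}}{-7 + 184} = 266 + \frac{-95 - \left(\frac{9}{4} + \frac{-4 - 5}{4}\right)}{-7 + 184} = 266 + \frac{-95 - 0}{177} = 266 + \left(-95 + \left(\frac{9}{4} - \frac{9}{4}\right)\right) \frac{1}{177} = 266 + \left(-95 + 0\right) \frac{1}{177} = 266 - \frac{95}{177} = \frac{46987}{177}$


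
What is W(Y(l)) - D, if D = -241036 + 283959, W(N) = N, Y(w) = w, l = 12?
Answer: -42911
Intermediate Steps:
D = 42923
W(Y(l)) - D = 12 - 1*42923 = 12 - 42923 = -42911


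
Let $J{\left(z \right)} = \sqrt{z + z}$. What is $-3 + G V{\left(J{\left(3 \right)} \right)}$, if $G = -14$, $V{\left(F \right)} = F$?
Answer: $-3 - 14 \sqrt{6} \approx -37.293$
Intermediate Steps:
$J{\left(z \right)} = \sqrt{2} \sqrt{z}$ ($J{\left(z \right)} = \sqrt{2 z} = \sqrt{2} \sqrt{z}$)
$-3 + G V{\left(J{\left(3 \right)} \right)} = -3 - 14 \sqrt{2} \sqrt{3} = -3 - 14 \sqrt{6}$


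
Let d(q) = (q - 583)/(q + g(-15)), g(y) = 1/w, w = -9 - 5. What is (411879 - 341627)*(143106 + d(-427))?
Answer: 60110766498328/5979 ≈ 1.0054e+10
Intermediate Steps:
w = -14
g(y) = -1/14 (g(y) = 1/(-14) = -1/14)
d(q) = (-583 + q)/(-1/14 + q) (d(q) = (q - 583)/(q - 1/14) = (-583 + q)/(-1/14 + q))
(411879 - 341627)*(143106 + d(-427)) = (411879 - 341627)*(143106 + 14*(-583 - 427)/(-1 + 14*(-427))) = 70252*(143106 + 14*(-1010)/(-1 - 5978)) = 70252*(143106 + 14*(-1010)/(-5979)) = 70252*(143106 + 14*(-1/5979)*(-1010)) = 70252*(143106 + 14140/5979) = 70252*(855644914/5979) = 60110766498328/5979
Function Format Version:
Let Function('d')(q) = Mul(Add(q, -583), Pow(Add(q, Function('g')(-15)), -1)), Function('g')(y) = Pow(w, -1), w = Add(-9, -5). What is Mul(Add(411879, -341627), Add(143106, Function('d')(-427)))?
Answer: Rational(60110766498328, 5979) ≈ 1.0054e+10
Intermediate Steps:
w = -14
Function('g')(y) = Rational(-1, 14) (Function('g')(y) = Pow(-14, -1) = Rational(-1, 14))
Function('d')(q) = Mul(Pow(Add(Rational(-1, 14), q), -1), Add(-583, q)) (Function('d')(q) = Mul(Add(q, -583), Pow(Add(q, Rational(-1, 14)), -1)) = Mul(Add(-583, q), Pow(Add(Rational(-1, 14), q), -1)) = Mul(Pow(Add(Rational(-1, 14), q), -1), Add(-583, q)))
Mul(Add(411879, -341627), Add(143106, Function('d')(-427))) = Mul(Add(411879, -341627), Add(143106, Mul(14, Pow(Add(-1, Mul(14, -427)), -1), Add(-583, -427)))) = Mul(70252, Add(143106, Mul(14, Pow(Add(-1, -5978), -1), -1010))) = Mul(70252, Add(143106, Mul(14, Pow(-5979, -1), -1010))) = Mul(70252, Add(143106, Mul(14, Rational(-1, 5979), -1010))) = Mul(70252, Add(143106, Rational(14140, 5979))) = Mul(70252, Rational(855644914, 5979)) = Rational(60110766498328, 5979)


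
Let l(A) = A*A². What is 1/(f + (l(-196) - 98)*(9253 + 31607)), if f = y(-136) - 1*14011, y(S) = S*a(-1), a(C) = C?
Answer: -1/307660859115 ≈ -3.2503e-12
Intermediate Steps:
l(A) = A³
y(S) = -S (y(S) = S*(-1) = -S)
f = -13875 (f = -1*(-136) - 1*14011 = 136 - 14011 = -13875)
1/(f + (l(-196) - 98)*(9253 + 31607)) = 1/(-13875 + ((-196)³ - 98)*(9253 + 31607)) = 1/(-13875 + (-7529536 - 98)*40860) = 1/(-13875 - 7529634*40860) = 1/(-13875 - 307660845240) = 1/(-307660859115) = -1/307660859115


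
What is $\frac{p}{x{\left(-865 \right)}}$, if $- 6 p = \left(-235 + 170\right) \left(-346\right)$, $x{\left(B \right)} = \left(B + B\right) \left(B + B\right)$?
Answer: $- \frac{13}{10380} \approx -0.0012524$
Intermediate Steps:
$x{\left(B \right)} = 4 B^{2}$ ($x{\left(B \right)} = 2 B 2 B = 4 B^{2}$)
$p = - \frac{11245}{3}$ ($p = - \frac{\left(-235 + 170\right) \left(-346\right)}{6} = - \frac{\left(-65\right) \left(-346\right)}{6} = \left(- \frac{1}{6}\right) 22490 = - \frac{11245}{3} \approx -3748.3$)
$\frac{p}{x{\left(-865 \right)}} = - \frac{11245}{3 \cdot 4 \left(-865\right)^{2}} = - \frac{11245}{3 \cdot 4 \cdot 748225} = - \frac{11245}{3 \cdot 2992900} = \left(- \frac{11245}{3}\right) \frac{1}{2992900} = - \frac{13}{10380}$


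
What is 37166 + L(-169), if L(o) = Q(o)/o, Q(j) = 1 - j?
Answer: 6280884/169 ≈ 37165.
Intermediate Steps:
L(o) = (1 - o)/o
37166 + L(-169) = 37166 + (1 - 1*(-169))/(-169) = 37166 - (1 + 169)/169 = 37166 - 1/169*170 = 37166 - 170/169 = 6280884/169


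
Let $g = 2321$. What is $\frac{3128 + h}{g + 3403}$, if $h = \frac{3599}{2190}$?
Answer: $\frac{6853919}{12535560} \approx 0.54676$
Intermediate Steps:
$h = \frac{3599}{2190}$ ($h = 3599 \cdot \frac{1}{2190} = \frac{3599}{2190} \approx 1.6434$)
$\frac{3128 + h}{g + 3403} = \frac{3128 + \frac{3599}{2190}}{2321 + 3403} = \frac{6853919}{2190 \cdot 5724} = \frac{6853919}{2190} \cdot \frac{1}{5724} = \frac{6853919}{12535560}$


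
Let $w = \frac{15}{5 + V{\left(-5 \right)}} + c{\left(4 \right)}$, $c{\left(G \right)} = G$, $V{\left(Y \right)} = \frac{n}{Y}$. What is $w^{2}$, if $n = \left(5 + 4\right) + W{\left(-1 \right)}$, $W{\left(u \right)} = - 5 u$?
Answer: $\frac{14161}{121} \approx 117.03$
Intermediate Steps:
$n = 14$ ($n = \left(5 + 4\right) - -5 = 9 + 5 = 14$)
$V{\left(Y \right)} = \frac{14}{Y}$
$w = \frac{119}{11}$ ($w = \frac{15}{5 + \frac{14}{-5}} + 4 = \frac{15}{5 + 14 \left(- \frac{1}{5}\right)} + 4 = \frac{15}{5 - \frac{14}{5}} + 4 = \frac{15}{\frac{11}{5}} + 4 = 15 \cdot \frac{5}{11} + 4 = \frac{75}{11} + 4 = \frac{119}{11} \approx 10.818$)
$w^{2} = \left(\frac{119}{11}\right)^{2} = \frac{14161}{121}$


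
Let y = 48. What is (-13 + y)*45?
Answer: 1575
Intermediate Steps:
(-13 + y)*45 = (-13 + 48)*45 = 35*45 = 1575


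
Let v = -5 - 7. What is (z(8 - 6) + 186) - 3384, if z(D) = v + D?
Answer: -3208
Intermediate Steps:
v = -12
z(D) = -12 + D
(z(8 - 6) + 186) - 3384 = ((-12 + (8 - 6)) + 186) - 3384 = ((-12 + 2) + 186) - 3384 = (-10 + 186) - 3384 = 176 - 3384 = -3208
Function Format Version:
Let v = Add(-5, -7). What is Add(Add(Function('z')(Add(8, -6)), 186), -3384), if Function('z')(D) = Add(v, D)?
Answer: -3208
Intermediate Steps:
v = -12
Function('z')(D) = Add(-12, D)
Add(Add(Function('z')(Add(8, -6)), 186), -3384) = Add(Add(Add(-12, Add(8, -6)), 186), -3384) = Add(Add(Add(-12, 2), 186), -3384) = Add(Add(-10, 186), -3384) = Add(176, -3384) = -3208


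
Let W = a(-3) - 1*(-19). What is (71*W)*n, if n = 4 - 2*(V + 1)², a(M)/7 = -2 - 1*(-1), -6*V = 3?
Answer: 2982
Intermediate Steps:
V = -½ (V = -⅙*3 = -½ ≈ -0.50000)
a(M) = -7 (a(M) = 7*(-2 - 1*(-1)) = 7*(-2 + 1) = 7*(-1) = -7)
W = 12 (W = -7 - 1*(-19) = -7 + 19 = 12)
n = 7/2 (n = 4 - 2*(-½ + 1)² = 4 - 2*(½)² = 4 - 2*¼ = 4 - ½ = 7/2 ≈ 3.5000)
(71*W)*n = (71*12)*(7/2) = 852*(7/2) = 2982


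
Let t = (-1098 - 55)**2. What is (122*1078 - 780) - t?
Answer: -1198673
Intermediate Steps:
t = 1329409 (t = (-1153)**2 = 1329409)
(122*1078 - 780) - t = (122*1078 - 780) - 1*1329409 = (131516 - 780) - 1329409 = 130736 - 1329409 = -1198673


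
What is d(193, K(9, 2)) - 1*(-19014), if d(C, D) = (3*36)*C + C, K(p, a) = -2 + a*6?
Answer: 40051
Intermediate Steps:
K(p, a) = -2 + 6*a
d(C, D) = 109*C (d(C, D) = 108*C + C = 109*C)
d(193, K(9, 2)) - 1*(-19014) = 109*193 - 1*(-19014) = 21037 + 19014 = 40051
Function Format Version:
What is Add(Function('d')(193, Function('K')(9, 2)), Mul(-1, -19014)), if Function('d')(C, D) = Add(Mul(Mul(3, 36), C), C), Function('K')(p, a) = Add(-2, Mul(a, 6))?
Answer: 40051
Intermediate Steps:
Function('K')(p, a) = Add(-2, Mul(6, a))
Function('d')(C, D) = Mul(109, C) (Function('d')(C, D) = Add(Mul(108, C), C) = Mul(109, C))
Add(Function('d')(193, Function('K')(9, 2)), Mul(-1, -19014)) = Add(Mul(109, 193), Mul(-1, -19014)) = Add(21037, 19014) = 40051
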